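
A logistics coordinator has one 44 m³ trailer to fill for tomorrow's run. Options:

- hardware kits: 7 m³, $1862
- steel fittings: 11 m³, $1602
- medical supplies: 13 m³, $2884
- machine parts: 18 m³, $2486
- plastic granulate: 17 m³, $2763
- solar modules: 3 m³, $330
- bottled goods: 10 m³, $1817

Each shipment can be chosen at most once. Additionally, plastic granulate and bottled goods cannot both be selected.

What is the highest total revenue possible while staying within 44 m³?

Ranking by ratio (revenue/m³): hardware kits 266.00, medical supplies 221.85, bottled goods 181.70, plastic granulate 162.53.
Best packing: hardware kits + steel fittings + medical supplies + solar modules + bottled goods — 44 m³, 8495 total.
That's the maximum — no feasible swap from here does better than 8495.

8495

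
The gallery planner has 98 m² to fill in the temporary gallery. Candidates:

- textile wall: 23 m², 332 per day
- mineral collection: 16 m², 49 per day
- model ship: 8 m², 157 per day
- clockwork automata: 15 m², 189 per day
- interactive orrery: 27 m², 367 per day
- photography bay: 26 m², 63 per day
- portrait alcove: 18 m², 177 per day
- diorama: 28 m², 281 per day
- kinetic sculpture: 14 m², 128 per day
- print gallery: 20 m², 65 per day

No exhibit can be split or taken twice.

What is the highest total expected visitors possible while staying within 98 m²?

Best packing: textile wall + model ship + clockwork automata + interactive orrery + portrait alcove — 91 m², 1222 total.
Nothing else within 98 m² beats 1222.

1222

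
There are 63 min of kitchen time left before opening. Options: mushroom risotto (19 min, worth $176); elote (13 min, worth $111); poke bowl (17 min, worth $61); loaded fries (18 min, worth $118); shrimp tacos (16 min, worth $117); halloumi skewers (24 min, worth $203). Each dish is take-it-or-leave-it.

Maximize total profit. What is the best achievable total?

497

The ratio heuristic lands on mushroom risotto + elote + halloumi skewers (490) but leaves 7 min idle.
Dropping elote frees 13 min; slotting in loaded fries (18 min) lifts the total to 497 at 61 min.
Next best is mushroom risotto + shrimp tacos + halloumi skewers at 496 (59 min) — short by 1.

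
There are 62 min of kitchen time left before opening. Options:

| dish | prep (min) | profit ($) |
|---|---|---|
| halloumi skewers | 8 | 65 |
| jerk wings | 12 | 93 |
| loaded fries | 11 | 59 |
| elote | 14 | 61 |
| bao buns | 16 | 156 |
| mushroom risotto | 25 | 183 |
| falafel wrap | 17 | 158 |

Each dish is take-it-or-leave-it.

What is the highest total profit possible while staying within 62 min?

Greedy by ratio would take halloumi skewers + jerk wings + bao buns + falafel wrap: 53 min used, total 472.
The 16 min tied up in bao buns is better spent on mushroom risotto — total rises to 499 (62 min).
Next best is halloumi skewers + jerk wings + bao buns + mushroom risotto at 497 (61 min) — short by 2.

499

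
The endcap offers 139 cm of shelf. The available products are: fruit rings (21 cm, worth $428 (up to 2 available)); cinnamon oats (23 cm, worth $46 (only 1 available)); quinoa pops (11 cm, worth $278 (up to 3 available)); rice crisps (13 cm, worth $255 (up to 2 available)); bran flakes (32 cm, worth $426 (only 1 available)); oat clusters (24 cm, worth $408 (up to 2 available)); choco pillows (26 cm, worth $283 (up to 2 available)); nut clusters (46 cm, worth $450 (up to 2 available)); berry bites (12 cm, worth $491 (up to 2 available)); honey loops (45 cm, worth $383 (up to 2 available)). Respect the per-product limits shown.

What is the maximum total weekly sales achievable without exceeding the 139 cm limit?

3335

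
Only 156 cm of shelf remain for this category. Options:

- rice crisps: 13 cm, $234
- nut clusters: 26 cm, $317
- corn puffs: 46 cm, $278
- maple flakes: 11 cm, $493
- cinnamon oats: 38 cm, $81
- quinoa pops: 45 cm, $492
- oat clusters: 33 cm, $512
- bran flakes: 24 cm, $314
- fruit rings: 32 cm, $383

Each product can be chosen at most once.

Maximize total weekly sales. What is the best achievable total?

2362

Filling by ratio: rice crisps + nut clusters + maple flakes + oat clusters + bran flakes + fruit rings for 2253, with 17 cm left unused.
The 32 cm tied up in fruit rings is better spent on quinoa pops — total rises to 2362 (152 cm).
The closest alternative, rice crisps + nut clusters + maple flakes + oat clusters + bran flakes + fruit rings, reaches only 2253.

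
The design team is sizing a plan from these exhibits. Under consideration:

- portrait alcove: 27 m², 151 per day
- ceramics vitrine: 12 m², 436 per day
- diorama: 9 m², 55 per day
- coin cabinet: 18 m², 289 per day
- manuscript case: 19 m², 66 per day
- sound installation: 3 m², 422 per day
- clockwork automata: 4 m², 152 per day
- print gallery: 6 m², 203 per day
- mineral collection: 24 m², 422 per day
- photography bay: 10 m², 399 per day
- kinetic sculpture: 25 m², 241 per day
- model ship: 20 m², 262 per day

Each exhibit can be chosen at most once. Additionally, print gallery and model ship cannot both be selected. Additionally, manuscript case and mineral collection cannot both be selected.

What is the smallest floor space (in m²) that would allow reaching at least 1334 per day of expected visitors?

29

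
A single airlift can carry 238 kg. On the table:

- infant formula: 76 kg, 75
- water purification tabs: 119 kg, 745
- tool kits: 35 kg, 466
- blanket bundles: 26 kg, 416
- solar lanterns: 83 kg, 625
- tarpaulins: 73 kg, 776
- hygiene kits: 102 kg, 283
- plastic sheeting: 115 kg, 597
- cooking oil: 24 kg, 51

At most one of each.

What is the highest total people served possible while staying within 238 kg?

2283

Ranking by ratio (people served/kg): blanket bundles 16.00, tool kits 13.31, tarpaulins 10.63.
Best packing: tool kits + blanket bundles + solar lanterns + tarpaulins — 217 kg, 2283 total.
Runner-up water purification tabs + tool kits + tarpaulins tops out at 1987.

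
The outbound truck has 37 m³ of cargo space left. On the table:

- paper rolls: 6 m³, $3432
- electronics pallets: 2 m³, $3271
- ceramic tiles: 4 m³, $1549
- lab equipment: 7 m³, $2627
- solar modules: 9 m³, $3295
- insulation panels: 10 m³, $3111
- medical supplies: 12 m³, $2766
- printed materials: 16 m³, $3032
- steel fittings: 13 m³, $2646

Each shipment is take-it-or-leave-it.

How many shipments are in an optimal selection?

5

The maximum revenue within 37 m³ is 15736.
One optimal bundle: paper rolls + electronics pallets + lab equipment + solar modules + insulation panels (34 m³).
Every optimal selection uses 5 shipments.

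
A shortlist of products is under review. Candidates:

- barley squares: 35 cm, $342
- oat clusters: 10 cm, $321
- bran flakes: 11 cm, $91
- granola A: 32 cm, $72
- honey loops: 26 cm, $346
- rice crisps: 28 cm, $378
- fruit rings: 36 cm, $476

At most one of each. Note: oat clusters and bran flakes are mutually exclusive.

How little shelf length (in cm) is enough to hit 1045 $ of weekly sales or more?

Minimise cm subject to total weekly sales ≥ 1045.
oat clusters + honey loops + rice crisps reaches 1045 using 64 cm.
No combination under 64 cm hits 1045.

64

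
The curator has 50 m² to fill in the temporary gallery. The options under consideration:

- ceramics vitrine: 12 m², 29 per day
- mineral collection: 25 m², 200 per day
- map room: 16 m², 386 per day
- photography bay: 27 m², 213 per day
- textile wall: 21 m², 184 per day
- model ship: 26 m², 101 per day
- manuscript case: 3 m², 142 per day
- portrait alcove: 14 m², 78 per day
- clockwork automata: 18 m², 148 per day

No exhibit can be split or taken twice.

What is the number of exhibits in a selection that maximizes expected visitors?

Best achievable expected visitors is 741.
map room + photography bay + manuscript case hits 741 at 46 m².
Every optimal selection uses 3 exhibits.

3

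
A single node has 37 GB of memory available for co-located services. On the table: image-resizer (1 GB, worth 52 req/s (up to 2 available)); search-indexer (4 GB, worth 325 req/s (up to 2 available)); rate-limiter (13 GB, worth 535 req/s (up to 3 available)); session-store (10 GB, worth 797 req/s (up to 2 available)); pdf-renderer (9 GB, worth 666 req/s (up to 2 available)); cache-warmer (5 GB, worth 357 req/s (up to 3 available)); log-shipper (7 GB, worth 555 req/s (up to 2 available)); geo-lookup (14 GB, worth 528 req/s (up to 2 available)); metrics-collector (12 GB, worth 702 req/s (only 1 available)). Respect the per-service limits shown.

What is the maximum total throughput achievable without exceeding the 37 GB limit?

Greedy by ratio would take 2×image-resizer + 2×search-indexer + 2×session-store + log-shipper: 37 GB used, total 2903.
Replace 2×image-resizer and session-store with cache-warmer + log-shipper: the trade gains 11 net, giving 2914 at 37 GB.
Nothing else within 37 GB beats 2914.

2914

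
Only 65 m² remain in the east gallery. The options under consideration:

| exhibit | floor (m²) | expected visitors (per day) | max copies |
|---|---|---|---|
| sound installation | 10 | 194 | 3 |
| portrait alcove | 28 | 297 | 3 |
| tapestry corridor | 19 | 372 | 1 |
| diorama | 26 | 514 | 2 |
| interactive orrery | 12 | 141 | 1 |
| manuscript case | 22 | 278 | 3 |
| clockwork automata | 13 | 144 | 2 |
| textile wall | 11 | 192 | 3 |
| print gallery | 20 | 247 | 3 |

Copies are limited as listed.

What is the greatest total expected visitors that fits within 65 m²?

Ranking by ratio (expected visitors/m²): diorama 19.77, tapestry corridor 19.58, sound installation 19.40, textile wall 17.45.
Taking the top-ratio exhibits first gives sound installation + 2×diorama for 1222 (62 m²).
The 26 m² tied up in diorama is better spent on sound installation + tapestry corridor — total rises to 1274 (65 m²).

1274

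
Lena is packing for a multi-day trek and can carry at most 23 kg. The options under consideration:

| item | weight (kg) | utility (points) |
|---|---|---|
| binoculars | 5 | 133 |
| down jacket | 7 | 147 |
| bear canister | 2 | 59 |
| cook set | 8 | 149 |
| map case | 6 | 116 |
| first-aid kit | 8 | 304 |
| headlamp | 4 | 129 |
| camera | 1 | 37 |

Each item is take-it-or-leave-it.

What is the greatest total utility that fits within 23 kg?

Density check — first-aid kit 38.00, camera 37.00, headlamp 32.25, bear canister 29.50 are the best per kg.
Filling by ratio: binoculars + bear canister + first-aid kit + headlamp + camera for 662, with 3 kg left unused.
The 3 kg tied up in bear canister and camera is better spent on map case — total rises to 682 (23 kg).

682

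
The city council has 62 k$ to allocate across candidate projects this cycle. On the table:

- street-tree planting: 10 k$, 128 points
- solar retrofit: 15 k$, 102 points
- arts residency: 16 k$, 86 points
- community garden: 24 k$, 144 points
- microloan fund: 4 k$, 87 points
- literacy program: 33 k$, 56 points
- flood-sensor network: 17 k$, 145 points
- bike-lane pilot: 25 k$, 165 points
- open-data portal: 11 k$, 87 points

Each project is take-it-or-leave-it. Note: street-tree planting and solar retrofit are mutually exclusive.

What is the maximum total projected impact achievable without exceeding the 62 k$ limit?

533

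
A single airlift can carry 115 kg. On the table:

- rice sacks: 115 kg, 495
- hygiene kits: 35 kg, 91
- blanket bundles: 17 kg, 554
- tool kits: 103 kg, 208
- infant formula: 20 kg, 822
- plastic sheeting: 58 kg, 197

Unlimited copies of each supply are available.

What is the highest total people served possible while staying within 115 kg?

4396

By people served per kg: infant formula 41.10, blanket bundles 32.59, rice sacks 4.30, plastic sheeting 3.40 lead.
Taking the top-ratio supplies first gives 5×infant formula for 4110 (100 kg).
Replace infant formula with 2×blanket bundles: the trade gains 286 net, giving 4396 at 114 kg.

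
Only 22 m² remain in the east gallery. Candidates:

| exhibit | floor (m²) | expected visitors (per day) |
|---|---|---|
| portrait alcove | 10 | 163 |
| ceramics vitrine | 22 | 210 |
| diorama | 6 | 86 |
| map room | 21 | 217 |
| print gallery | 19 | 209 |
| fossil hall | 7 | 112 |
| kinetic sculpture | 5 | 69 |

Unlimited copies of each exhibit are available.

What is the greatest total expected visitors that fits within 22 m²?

A density-first pass picks 2×portrait alcove — 326 at 20 m².
The 10 m² tied up in portrait alcove is better spent on fossil hall + kinetic sculpture — total rises to 344 (22 m²).

344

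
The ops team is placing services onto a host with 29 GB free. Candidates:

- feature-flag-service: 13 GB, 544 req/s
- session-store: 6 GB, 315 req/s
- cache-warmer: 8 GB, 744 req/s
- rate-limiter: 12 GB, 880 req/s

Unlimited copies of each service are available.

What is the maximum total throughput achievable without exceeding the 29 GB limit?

Taking the top-ratio services first gives 3×cache-warmer for 2232 (24 GB).
The 8 GB tied up in cache-warmer is better spent on rate-limiter — total rises to 2368 (28 GB).
That's the maximum — no swap from here does better than 2368.

2368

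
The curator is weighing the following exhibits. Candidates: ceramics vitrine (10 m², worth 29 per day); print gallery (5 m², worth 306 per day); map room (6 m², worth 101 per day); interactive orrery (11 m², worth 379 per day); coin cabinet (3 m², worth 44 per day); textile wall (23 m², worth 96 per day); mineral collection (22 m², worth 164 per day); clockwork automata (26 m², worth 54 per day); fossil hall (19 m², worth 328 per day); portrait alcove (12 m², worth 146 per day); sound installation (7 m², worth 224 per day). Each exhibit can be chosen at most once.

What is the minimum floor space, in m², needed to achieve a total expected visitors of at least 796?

Need the lightest bundle worth ≥ 796.
print gallery + interactive orrery + sound installation reaches 909 using 23 m².
Below 23 m² the best achievable stays under 796.

23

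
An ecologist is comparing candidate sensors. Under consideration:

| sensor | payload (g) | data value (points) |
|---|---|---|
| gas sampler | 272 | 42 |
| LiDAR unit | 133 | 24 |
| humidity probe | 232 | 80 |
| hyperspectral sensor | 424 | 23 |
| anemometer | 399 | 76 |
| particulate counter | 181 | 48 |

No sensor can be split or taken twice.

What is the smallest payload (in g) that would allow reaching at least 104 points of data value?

365

Minimise g subject to total data value ≥ 104.
LiDAR unit + humidity probe reaches 104 using 365 g.
Any bundle with less than 365 g falls short of 104.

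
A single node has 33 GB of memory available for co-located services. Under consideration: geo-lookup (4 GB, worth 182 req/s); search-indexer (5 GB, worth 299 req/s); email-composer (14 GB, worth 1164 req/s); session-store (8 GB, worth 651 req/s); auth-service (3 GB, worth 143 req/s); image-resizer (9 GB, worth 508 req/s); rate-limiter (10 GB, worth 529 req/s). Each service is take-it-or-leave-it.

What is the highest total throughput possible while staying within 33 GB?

By throughput per GB: email-composer 83.14, session-store 81.38, search-indexer 59.80, image-resizer 56.44 lead.
Taking the top-ratio services first gives search-indexer + email-composer + session-store + auth-service for 2257 (30 GB).
Replace search-indexer and auth-service with rate-limiter: the trade gains 87 net, giving 2344 at 32 GB.
An exhaustive check of the 128 subsets confirms 2344.

2344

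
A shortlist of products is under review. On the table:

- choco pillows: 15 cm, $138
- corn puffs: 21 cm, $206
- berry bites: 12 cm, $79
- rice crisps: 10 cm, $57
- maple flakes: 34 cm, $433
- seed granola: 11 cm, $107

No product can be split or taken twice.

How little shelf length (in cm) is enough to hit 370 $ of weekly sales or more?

34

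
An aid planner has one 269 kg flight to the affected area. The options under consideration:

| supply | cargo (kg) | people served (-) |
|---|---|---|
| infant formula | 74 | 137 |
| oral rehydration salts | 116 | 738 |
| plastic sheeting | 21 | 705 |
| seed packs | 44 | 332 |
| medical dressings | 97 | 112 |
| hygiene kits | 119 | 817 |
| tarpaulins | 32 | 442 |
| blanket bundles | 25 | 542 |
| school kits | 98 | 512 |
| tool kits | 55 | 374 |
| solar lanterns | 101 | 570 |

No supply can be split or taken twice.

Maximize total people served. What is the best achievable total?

2880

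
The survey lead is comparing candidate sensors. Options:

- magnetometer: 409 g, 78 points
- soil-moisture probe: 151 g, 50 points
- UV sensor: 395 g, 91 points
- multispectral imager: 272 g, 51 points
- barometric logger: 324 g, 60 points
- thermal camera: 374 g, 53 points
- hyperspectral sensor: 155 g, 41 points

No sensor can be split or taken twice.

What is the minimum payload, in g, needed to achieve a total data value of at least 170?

Look for the lowest-payload combination reaching 170.
Taking soil-moisture probe + UV sensor + hyperspectral sensor gives 182 (≥ 170) for 701 g.
No combination under 701 g hits 170.

701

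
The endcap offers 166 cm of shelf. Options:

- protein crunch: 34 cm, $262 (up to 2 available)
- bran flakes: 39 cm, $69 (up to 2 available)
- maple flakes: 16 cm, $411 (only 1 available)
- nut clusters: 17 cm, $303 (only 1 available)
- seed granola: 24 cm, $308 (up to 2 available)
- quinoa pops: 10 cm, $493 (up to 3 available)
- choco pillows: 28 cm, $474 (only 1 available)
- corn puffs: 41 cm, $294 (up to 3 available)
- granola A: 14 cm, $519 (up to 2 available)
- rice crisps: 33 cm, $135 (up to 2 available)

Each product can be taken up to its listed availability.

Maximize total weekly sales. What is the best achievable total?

4018

The ratio heuristic lands on maple flakes + nut clusters + seed granola + 3×quinoa pops + choco pillows + 2×granola A (4013) but leaves 23 cm idle.
Dropping nut clusters frees 17 cm; slotting in seed granola (24 cm) lifts the total to 4018 at 150 cm.
Nothing else within 166 cm beats 4018.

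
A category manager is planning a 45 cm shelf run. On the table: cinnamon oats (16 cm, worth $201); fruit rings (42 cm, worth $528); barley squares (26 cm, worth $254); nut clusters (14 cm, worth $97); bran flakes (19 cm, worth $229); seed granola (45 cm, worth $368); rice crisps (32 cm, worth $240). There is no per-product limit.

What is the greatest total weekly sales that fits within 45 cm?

528

Fruit rings uses 42 of the 45 cm and totals 528.
That's the maximum — no swap from here does better than 528.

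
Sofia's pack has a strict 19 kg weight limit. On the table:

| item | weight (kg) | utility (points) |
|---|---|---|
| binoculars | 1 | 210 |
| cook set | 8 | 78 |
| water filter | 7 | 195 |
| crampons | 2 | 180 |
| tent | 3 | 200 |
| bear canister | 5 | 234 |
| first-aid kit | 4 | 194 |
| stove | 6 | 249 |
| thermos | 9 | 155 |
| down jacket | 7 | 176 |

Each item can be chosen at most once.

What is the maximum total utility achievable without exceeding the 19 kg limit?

Greedy by ratio would take binoculars + crampons + tent + bear canister + first-aid kit: 15 kg used, total 1018.
Replace crampons with stove: the trade gains 69 net, giving 1087 at 19 kg.
That's the maximum — no swap from here does better than 1087.

1087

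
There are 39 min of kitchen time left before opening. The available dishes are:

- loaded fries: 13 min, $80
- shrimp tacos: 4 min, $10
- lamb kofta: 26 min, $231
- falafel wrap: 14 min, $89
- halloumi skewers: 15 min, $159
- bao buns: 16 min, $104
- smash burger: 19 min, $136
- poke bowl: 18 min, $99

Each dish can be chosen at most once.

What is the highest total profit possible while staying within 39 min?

311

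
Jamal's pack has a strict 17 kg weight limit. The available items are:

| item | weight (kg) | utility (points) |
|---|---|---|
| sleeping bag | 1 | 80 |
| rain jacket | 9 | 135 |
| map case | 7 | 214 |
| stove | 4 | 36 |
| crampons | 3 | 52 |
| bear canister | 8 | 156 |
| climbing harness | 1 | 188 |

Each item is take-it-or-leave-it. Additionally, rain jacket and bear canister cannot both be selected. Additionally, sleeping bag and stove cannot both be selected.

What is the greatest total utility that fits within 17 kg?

638

The ratio ordering already packs tightly: sleeping bag + map case + bear canister + climbing harness, 17 kg, 638.
Next best is map case + bear canister + climbing harness at 558 (16 kg) — short by 80.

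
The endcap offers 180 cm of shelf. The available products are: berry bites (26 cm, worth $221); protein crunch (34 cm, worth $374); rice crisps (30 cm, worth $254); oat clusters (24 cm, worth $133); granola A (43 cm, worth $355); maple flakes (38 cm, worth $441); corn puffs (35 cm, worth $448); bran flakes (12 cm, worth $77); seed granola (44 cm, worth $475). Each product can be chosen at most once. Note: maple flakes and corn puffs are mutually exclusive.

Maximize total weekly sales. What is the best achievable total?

1785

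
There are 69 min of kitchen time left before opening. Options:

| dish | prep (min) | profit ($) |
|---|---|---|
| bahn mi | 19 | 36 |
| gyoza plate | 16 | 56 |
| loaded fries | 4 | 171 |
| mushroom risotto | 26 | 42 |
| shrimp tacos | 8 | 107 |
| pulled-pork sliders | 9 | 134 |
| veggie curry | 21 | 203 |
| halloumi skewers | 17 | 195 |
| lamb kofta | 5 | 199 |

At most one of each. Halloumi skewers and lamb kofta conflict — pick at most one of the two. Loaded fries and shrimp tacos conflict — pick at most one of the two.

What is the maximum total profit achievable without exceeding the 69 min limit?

763

Taking gyoza plate + loaded fries + pulled-pork sliders + veggie curry + lamb kofta: 55 min used, 763 in profit.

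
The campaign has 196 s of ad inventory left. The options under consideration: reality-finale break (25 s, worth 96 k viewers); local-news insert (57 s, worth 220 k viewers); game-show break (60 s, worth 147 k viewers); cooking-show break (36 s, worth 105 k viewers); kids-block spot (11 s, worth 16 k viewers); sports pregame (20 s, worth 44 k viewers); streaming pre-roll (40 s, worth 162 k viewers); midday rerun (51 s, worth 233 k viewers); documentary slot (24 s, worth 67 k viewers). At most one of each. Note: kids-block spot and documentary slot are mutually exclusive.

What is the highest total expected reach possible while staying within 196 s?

755

Density check — midday rerun 4.57, streaming pre-roll 4.05, local-news insert 3.86 are the best per s.
Reality-finale break + local-news insert + sports pregame + streaming pre-roll + midday rerun uses 193 of the 196 s and totals 755.
An exhaustive check of the 512 subsets confirms 755.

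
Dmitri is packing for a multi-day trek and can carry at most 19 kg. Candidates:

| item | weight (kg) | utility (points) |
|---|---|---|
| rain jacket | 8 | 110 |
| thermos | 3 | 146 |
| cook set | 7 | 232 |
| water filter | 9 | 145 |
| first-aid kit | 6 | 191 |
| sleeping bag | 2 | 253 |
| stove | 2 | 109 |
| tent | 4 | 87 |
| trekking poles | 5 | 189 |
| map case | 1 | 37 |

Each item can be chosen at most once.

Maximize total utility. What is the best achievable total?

929

By utility per kg: sleeping bag 126.50, stove 54.50, thermos 48.67 lead.
A density-first pass picks thermos + first-aid kit + sleeping bag + stove + trekking poles + map case — 925 at 19 kg.
Replace first-aid kit and map case with cook set: the trade gains 4 net, giving 929 at 19 kg.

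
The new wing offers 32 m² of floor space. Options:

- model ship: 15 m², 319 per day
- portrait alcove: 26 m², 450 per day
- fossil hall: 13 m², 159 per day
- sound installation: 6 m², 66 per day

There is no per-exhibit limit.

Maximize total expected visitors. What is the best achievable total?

Ranking by ratio (expected visitors/m²): model ship 21.27, portrait alcove 17.31, fossil hall 12.23.
The ratio ordering already packs tightly: 2×model ship, 30 m², 638.
Every other selection either busts 32 m² or fails to beat 638.

638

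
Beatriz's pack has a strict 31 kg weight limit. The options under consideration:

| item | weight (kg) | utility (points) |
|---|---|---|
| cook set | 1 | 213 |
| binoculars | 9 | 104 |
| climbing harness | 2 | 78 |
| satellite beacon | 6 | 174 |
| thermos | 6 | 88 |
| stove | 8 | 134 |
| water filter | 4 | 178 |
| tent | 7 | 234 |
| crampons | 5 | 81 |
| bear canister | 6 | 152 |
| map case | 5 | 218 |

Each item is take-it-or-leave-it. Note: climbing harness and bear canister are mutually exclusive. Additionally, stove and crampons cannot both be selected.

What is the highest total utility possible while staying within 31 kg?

Taking cook set + climbing harness + satellite beacon + thermos + water filter + tent + map case: 31 kg used, 1183 in utility.
Runner-up cook set + climbing harness + satellite beacon + water filter + tent + crampons + map case tops out at 1176.

1183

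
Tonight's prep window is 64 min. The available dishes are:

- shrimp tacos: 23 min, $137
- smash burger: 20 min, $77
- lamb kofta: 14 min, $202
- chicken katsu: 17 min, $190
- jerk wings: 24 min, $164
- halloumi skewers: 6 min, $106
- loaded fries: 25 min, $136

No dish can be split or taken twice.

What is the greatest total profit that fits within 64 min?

Taking lamb kofta + chicken katsu + jerk wings + halloumi skewers: 61 min used, 662 in profit.
An exhaustive check of the 128 subsets confirms 662.

662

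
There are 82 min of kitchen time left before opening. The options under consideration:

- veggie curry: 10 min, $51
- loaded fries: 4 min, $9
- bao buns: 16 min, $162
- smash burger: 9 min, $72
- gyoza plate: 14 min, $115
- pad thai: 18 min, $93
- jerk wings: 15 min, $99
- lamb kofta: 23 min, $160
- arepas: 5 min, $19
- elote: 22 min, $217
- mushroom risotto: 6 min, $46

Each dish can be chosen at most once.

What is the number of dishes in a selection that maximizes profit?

6

Optimal total is 711.
For example bao buns + smash burger + gyoza plate + jerk wings + elote + mushroom risotto achieves it, using 82 min.
Any selection reaching 711 contains exactly 6 dishes.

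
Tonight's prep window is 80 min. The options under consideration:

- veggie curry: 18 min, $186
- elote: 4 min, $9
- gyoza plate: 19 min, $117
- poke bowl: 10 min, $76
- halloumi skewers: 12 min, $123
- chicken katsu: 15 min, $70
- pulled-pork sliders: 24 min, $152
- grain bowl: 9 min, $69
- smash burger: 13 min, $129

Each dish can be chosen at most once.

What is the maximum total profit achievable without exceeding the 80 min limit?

Density check — veggie curry 10.33, halloumi skewers 10.25, smash burger 9.92, grain bowl 7.67 are the best per min.
A density-first pass picks veggie curry + poke bowl + halloumi skewers + chicken katsu + grain bowl + smash burger — 653 at 77 min.
The 25 min tied up in poke bowl and chicken katsu is better spent on elote + pulled-pork sliders — total rises to 668 (80 min).

668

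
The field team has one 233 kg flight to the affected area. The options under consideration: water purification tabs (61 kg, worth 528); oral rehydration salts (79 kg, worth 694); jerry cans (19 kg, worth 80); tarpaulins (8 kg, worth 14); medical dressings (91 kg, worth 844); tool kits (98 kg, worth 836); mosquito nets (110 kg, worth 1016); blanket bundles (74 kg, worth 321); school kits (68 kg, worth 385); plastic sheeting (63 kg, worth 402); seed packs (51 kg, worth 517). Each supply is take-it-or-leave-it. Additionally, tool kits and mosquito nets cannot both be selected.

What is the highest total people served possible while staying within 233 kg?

Filling by ratio: oral rehydration salts + tarpaulins + medical dressings + seed packs for 2069, with 4 kg left unused.
Dropping oral rehydration salts and medical dressings frees 170 kg; slotting in water purification tabs + mosquito nets (171 kg) lifts the total to 2075 at 230 kg.
The closest alternative, oral rehydration salts + tarpaulins + medical dressings + seed packs, reaches only 2069.

2075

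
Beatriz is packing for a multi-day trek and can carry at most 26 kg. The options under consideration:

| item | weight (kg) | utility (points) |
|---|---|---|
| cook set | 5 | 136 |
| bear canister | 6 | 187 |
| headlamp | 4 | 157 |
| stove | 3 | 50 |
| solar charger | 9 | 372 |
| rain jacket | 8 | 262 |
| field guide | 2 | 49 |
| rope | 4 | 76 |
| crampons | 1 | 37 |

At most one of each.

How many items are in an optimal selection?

4

Optimal total is 927.
One optimal bundle: cook set + headlamp + solar charger + rain jacket (26 kg).
Any selection reaching 927 contains exactly 4 items.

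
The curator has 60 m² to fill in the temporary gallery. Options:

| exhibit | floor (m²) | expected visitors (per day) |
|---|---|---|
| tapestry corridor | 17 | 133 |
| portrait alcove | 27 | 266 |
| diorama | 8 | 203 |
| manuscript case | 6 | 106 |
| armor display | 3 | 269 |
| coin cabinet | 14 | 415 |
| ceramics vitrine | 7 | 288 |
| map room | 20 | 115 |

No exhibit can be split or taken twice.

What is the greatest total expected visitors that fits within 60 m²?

The ratio heuristic lands on tapestry corridor + diorama + manuscript case + armor display + coin cabinet + ceramics vitrine (1414) but leaves 5 m² idle.
Dropping tapestry corridor and manuscript case frees 23 m²; slotting in portrait alcove (27 m²) lifts the total to 1441 at 59 m².
Every other selection either busts 60 m² or fails to beat 1441.

1441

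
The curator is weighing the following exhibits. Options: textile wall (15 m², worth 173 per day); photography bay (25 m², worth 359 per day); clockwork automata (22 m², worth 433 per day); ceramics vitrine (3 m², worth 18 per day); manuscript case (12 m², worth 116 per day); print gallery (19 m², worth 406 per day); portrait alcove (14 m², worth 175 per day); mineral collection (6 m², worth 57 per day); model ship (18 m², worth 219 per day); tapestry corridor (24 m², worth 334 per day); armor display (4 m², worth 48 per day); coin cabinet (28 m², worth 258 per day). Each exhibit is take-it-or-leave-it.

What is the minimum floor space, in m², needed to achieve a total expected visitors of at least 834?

41

Look for the lowest-floor combination reaching 834.
Taking clockwork automata + print gallery gives 839 (≥ 834) for 41 m².
No combination under 41 m² hits 834.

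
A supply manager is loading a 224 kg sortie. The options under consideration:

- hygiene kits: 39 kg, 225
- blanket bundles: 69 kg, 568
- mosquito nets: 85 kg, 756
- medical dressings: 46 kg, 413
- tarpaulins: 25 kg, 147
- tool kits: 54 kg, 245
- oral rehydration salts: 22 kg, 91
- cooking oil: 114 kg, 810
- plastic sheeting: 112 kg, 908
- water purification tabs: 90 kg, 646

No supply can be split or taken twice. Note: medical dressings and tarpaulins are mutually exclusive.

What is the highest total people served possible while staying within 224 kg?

1828

The ratio ordering already packs tightly: blanket bundles + mosquito nets + medical dressings + oral rehydration salts, 222 kg, 1828.
Next best is mosquito nets + medical dressings + water purification tabs at 1815 (221 kg) — short by 13.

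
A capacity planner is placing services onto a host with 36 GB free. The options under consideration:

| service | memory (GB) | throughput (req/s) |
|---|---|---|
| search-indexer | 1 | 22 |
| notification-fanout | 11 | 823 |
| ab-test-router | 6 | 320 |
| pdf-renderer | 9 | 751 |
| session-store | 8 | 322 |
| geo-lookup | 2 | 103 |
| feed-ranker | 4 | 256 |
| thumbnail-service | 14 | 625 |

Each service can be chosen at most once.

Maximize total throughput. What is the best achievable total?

2319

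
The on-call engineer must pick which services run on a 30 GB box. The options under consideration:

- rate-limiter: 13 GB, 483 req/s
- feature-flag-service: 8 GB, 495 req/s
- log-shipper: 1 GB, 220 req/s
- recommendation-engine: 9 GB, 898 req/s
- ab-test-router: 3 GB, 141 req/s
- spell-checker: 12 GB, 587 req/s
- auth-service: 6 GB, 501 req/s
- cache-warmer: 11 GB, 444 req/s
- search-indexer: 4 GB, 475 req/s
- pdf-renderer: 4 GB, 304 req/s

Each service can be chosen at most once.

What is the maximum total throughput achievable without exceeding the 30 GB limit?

Greedy by ratio would take log-shipper + recommendation-engine + ab-test-router + auth-service + search-indexer + pdf-renderer: 27 GB used, total 2539.
Dropping ab-test-router and pdf-renderer frees 7 GB; slotting in feature-flag-service (8 GB) lifts the total to 2589 at 28 GB.

2589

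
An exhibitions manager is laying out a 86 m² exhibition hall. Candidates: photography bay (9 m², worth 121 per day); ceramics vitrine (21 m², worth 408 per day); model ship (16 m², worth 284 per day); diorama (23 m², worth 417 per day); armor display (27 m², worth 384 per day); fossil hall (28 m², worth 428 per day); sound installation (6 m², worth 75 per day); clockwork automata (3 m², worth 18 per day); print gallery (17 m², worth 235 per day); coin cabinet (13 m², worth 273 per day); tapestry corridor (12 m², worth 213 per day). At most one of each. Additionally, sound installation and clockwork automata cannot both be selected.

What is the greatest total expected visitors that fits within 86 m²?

1595

Ceramics vitrine + model ship + diorama + coin cabinet + tapestry corridor uses 85 of the 86 m² and totals 1595.
Runner-up ceramics vitrine + diorama + print gallery + coin cabinet + tapestry corridor tops out at 1546.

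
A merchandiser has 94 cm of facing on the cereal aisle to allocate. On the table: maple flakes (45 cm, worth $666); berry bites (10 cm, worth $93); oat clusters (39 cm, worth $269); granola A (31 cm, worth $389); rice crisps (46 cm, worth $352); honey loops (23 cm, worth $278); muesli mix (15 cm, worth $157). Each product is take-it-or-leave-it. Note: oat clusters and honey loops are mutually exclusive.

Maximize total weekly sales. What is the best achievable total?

1212

Maple flakes + granola A + muesli mix uses 91 of the 94 cm and totals 1212.
Every other selection either busts 94 cm or breaks a pairing rule or fails to beat 1212.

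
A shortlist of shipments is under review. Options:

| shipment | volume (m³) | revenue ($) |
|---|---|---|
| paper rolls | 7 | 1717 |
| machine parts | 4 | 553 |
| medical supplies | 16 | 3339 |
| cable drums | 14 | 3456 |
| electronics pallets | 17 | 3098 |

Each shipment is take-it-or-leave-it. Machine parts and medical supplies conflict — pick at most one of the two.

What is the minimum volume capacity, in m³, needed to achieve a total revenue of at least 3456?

14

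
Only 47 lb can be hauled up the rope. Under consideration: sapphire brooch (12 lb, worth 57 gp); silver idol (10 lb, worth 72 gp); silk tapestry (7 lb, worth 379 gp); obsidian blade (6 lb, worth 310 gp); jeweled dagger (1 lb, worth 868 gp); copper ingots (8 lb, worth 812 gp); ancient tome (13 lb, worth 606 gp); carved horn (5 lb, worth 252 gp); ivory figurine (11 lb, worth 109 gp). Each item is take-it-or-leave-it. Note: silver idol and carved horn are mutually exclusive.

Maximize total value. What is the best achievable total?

3227

Taking silk tapestry + obsidian blade + jeweled dagger + copper ingots + ancient tome + carved horn: 40 lb used, 3227 in value.
The closest alternative, silk tapestry + obsidian blade + jeweled dagger + copper ingots + ancient tome + ivory figurine, reaches only 3084.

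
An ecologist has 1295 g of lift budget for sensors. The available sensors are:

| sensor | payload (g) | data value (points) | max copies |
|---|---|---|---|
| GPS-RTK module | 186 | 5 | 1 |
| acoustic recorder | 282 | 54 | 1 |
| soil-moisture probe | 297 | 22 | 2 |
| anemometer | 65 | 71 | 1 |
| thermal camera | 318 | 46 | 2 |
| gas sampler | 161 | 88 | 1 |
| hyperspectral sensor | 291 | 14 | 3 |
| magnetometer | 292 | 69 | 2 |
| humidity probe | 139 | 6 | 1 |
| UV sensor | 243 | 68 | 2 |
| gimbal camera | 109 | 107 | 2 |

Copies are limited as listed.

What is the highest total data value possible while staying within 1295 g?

579

Ranking by ratio (data value/g): anemometer 1.09, gimbal camera 0.98, gas sampler 0.55, UV sensor 0.28.
The ratio heuristic lands on anemometer + gas sampler + magnetometer + 2×UV sensor + 2×gimbal camera (578) but leaves 73 g idle.
The 243 g tied up in UV sensor is better spent on magnetometer — total rises to 579 (1271 g).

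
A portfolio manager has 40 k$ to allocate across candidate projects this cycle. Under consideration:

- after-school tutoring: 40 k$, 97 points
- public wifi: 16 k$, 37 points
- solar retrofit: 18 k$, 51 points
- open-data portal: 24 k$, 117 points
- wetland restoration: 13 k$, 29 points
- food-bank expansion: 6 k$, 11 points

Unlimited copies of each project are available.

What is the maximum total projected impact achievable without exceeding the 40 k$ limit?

154

By projected impact per k$: open-data portal 4.88, solar retrofit 2.83, after-school tutoring 2.42, public wifi 2.31 lead.
Taking public wifi + open-data portal: 40 k$ used, 154 in projected impact.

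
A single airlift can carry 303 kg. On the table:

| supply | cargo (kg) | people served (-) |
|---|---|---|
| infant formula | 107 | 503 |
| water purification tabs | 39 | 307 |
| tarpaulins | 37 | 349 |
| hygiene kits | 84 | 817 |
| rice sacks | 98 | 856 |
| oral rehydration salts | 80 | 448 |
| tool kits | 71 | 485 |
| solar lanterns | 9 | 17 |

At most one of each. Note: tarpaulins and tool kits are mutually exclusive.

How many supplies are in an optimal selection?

5

Best achievable people served is 2482.
For example water purification tabs + hygiene kits + rice sacks + tool kits + solar lanterns achieves it, using 301 kg.
Every optimal selection uses 5 supplies.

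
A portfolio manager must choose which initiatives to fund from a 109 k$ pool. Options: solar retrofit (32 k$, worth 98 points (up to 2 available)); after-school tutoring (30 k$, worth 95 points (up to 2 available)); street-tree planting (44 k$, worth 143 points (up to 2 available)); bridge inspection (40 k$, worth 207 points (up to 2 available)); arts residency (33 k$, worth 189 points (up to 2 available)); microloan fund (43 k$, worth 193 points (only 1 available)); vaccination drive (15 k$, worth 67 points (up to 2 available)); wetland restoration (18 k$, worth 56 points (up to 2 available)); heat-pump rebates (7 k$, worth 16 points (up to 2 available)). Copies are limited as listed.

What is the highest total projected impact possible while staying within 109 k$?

By projected impact per k$: arts residency 5.73, bridge inspection 5.17, microloan fund 4.49 lead.
Best packing: bridge inspection + 2×arts residency — 106 k$, 585 total.
Every other selection either busts 109 k$ or exceeds an availability limit or fails to beat 585.

585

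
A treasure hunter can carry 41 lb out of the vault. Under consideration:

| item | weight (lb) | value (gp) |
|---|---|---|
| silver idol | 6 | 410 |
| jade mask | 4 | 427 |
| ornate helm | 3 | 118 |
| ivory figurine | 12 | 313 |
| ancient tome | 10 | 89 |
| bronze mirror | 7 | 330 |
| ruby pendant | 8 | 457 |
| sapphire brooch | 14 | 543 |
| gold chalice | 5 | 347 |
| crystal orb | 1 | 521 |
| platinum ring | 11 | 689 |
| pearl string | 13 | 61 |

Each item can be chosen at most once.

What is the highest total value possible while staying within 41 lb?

2969

The ratio ordering already packs tightly: silver idol + jade mask + ornate helm + ruby pendant + gold chalice + crystal orb + platinum ring, 38 lb, 2969.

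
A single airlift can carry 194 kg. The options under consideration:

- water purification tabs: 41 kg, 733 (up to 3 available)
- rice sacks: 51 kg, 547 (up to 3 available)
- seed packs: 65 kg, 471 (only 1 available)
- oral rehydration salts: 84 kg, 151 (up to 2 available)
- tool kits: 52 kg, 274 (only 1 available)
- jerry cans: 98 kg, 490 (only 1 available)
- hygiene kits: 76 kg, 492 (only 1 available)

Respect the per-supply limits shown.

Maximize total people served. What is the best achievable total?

3×water purification tabs + rice sacks uses 174 of the 194 kg and totals 2746.

2746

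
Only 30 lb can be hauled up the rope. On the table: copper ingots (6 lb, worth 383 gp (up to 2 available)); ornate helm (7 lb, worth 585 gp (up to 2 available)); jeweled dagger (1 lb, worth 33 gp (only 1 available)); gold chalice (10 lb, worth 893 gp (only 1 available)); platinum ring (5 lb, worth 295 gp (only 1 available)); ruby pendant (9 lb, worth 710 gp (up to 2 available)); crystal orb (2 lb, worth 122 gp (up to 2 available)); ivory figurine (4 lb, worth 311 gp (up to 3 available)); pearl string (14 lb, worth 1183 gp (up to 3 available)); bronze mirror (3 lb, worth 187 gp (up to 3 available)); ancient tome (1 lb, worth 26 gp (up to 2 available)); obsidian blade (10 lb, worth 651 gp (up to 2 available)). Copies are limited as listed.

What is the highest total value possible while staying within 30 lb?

2509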